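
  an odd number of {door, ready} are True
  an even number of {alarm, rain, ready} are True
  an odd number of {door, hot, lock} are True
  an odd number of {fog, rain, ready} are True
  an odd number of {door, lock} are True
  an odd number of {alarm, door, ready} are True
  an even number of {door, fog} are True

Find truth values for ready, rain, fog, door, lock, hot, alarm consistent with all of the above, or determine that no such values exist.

ready = False, rain = False, fog = True, door = True, lock = False, hot = False, alarm = False

{door, ready}: 1 true → odd ✓
{alarm, rain, ready}: 0 true → even ✓
{door, hot, lock}: 1 true → odd ✓
{fog, rain, ready}: 1 true → odd ✓
{door, lock}: 1 true → odd ✓
{alarm, door, ready}: 1 true → odd ✓
{door, fog}: 2 true → even ✓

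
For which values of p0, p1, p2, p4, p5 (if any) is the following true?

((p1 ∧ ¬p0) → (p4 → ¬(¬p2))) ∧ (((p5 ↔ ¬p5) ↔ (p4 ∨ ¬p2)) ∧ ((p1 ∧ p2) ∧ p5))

p0=F, p1=T, p2=T, p4=F, p5=T

  (p1 ∧ ¬p0) → (p4 → ¬(¬p2)) = True
    p1 ∧ ¬p0 = True
      ¬p0 = True
    p4 → ¬(¬p2) = True
      ¬(¬p2) = True
        ¬p2 = False
  ((p5 ↔ ¬p5) ↔ (p4 ∨ ¬p2)) ∧ ((p1 ∧ p2) ∧ p5) = True
    (p5 ↔ ¬p5) ↔ (p4 ∨ ¬p2) = True
      p5 ↔ ¬p5 = False
        ¬p5 = False
      p4 ∨ ¬p2 = False
        ¬p2 = False
    (p1 ∧ p2) ∧ p5 = True
      p1 ∧ p2 = True
Both conjuncts True, so the formula holds.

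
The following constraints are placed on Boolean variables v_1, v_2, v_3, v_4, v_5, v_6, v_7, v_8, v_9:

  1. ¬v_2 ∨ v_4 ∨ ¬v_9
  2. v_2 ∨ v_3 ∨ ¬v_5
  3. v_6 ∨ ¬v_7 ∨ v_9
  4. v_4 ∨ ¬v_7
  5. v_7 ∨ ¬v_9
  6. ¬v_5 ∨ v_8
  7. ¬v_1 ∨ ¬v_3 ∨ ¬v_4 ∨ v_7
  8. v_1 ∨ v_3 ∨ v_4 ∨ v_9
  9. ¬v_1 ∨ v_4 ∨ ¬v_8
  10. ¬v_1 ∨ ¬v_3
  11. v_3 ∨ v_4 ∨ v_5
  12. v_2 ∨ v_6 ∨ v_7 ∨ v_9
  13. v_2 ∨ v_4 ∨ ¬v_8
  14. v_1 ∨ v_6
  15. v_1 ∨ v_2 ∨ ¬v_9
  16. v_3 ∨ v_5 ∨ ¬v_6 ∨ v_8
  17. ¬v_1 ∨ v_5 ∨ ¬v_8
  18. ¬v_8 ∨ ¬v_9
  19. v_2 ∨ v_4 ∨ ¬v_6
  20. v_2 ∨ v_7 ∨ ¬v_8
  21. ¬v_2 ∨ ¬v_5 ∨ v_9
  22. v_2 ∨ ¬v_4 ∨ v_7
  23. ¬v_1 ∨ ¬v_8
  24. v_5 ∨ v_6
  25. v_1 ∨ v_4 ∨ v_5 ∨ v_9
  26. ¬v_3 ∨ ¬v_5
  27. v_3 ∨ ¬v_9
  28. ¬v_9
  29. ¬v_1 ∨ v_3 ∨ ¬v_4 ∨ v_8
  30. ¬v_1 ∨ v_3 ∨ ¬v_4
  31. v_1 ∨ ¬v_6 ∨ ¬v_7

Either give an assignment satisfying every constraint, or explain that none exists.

v_1 = False; v_2 = True; v_3 = False; v_4 = True; v_5 = False; v_6 = True; v_7 = False; v_8 = True; v_9 = False

Unit clause (¬v_9) forces v_9 = False.
Try v_1 = True:
  (¬v_1 ∨ ¬v_3) forces v_3 = False.
  (¬v_1 ∨ ¬v_8) forces v_8 = False.
  (¬v_5 ∨ v_8) forces v_5 = False.
  (v_3 ∨ v_4 ∨ v_5) forces v_4 = True.
  clause (¬v_1 ∨ v_3 ∨ ¬v_4 ∨ v_8) is falsified — backtrack.
So v_1 = False.
  then (v_1 ∨ v_6) forces v_6 = True.
  then (v_1 ∨ ¬v_6 ∨ ¬v_7) forces v_7 = False.
Set v_2 = True.
  then (¬v_2 ∨ ¬v_5 ∨ v_9) forces v_5 = False.
  then (v_1 ∨ v_4 ∨ v_5 ∨ v_9) forces v_4 = True.
Set v_3 = False.
  then (v_3 ∨ v_5 ∨ ¬v_6 ∨ v_8) forces v_8 = True.
All clauses satisfied.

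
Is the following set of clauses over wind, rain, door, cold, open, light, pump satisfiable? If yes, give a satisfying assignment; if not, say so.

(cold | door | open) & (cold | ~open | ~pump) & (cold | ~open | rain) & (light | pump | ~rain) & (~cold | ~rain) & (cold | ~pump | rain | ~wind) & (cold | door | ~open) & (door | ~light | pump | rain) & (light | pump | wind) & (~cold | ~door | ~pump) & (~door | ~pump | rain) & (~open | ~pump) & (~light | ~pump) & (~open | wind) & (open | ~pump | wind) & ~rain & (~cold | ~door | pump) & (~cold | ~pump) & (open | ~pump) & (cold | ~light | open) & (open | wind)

Unit clause (~rain) forces rain = False.
Try wind = False:
  (~open | wind) forces open = False.
  clause (open | wind) is falsified — backtrack.
So wind = True.
Set door = False.
Set cold = True.
  then (~cold | ~pump) forces pump = False.
  then (door | ~light | pump | rain) forces light = False.
Set open = True.
All clauses satisfied.

wind = True, rain = False, door = False, cold = True, open = True, light = False, pump = False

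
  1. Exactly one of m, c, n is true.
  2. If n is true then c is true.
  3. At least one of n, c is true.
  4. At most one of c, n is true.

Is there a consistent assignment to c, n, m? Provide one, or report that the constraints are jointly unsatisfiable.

c = True, n = False, m = False

  (1) {m, c, n}: 1 true — exactly one ✓
  (2) n=F ⇒ c: vacuous ✓
  (3) {n, c}: 1 true — at least one ✓
  (4) {c, n}: 1 true — at most one ✓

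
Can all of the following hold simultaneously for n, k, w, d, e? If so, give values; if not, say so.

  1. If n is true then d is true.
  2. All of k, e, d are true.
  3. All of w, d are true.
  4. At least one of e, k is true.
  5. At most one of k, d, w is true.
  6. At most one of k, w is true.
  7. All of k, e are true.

Case w = True:
  (2) forces k = True.
  Constraint (5) is violated (k=T, w=T) — contradiction.
Case w = False:
  Constraint (3) is violated (w=F) — contradiction.
Both cases fail — unsatisfiable.

The formula is unsatisfiable.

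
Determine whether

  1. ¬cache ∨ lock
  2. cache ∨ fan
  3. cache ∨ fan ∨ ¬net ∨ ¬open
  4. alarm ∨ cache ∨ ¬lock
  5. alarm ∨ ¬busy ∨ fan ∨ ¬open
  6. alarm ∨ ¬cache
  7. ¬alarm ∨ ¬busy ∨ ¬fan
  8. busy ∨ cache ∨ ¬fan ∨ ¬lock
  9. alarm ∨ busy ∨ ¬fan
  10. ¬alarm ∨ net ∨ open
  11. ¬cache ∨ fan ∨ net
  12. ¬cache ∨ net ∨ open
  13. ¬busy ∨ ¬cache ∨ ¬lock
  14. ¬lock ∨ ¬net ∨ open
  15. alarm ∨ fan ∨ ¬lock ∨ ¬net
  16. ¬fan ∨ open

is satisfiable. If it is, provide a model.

Set lock = True.
Try open = False:
  (¬lock ∨ ¬net ∨ open) forces net = False.
  (¬alarm ∨ net ∨ open) forces alarm = False.
  (alarm ∨ cache ∨ ¬lock) forces cache = True.
  clause (alarm ∨ ¬cache) is falsified — backtrack.
So open = True.
Set busy = False.
Set alarm = True.
Set cache = True.
Set fan = True.
Set net = True.
All clauses satisfied.

lock = True, open = True, busy = False, alarm = True, cache = True, fan = True, net = True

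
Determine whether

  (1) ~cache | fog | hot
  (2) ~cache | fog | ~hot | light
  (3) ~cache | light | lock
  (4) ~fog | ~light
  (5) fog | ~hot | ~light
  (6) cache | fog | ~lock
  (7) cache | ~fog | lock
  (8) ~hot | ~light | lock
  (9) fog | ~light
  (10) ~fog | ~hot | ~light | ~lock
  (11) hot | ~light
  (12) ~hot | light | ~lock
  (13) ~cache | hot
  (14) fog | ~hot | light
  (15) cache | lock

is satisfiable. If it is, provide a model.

Set hot = False.
  then (hot | ~light) forces light = False.
  then (~cache | hot) forces cache = False.
  then (cache | lock) forces lock = True.
  then (cache | fog | ~lock) forces fog = True.
All clauses satisfied.

hot: False; lock: True; cache: False; light: False; fog: True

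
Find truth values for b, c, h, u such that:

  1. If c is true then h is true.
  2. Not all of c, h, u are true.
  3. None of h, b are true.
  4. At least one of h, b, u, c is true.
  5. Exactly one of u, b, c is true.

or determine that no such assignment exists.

b = False, c = False, h = False, u = True

  (1) c=F ⇒ h: vacuous ✓
  (2) {c, h, u}: 1/3 true — not all ✓
  (3) {h, b}: 0 true — none ✓
  (4) {h, b, u, c}: 1 true — at least one ✓
  (5) {u, b, c}: 1 true — exactly one ✓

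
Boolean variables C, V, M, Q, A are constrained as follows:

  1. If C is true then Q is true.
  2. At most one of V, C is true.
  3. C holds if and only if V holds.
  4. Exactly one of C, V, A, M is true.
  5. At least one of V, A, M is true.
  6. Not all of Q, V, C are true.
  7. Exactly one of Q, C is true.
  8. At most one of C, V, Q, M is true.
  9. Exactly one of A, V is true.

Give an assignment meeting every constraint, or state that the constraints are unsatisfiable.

C = False, V = False, M = False, Q = True, A = True

  (1) C=F ⇒ Q: vacuous ✓
  (2) {V, C}: 0 true — at most one ✓
  (3) C=F, V=F — same ✓
  (4) {C, V, A, M}: 1 true — exactly one ✓
  (5) {V, A, M}: 1 true — at least one ✓
  (6) {Q, V, C}: 1/3 true — not all ✓
  (7) {Q, C}: 1 true — exactly one ✓
  (8) {C, V, Q, M}: 1 true — at most one ✓
  (9) {A, V}: 1 true — exactly one ✓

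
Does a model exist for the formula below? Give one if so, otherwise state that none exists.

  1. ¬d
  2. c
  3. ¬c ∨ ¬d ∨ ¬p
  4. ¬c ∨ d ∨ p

c=T; d=F; p=T

Unit clause (¬d) forces d = False.
Unit clause (c) forces c = True.
In (¬c ∨ d ∨ p) only p is left, so p = True.
Check each clause:
  (¬d): ¬d holds.
  (c): c holds.
  (¬c ∨ ¬d ∨ ¬p): ¬d holds.
  (¬c ∨ d ∨ p): p holds.
All clauses satisfied.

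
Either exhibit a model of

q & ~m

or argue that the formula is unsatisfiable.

q = True, m = False

  ~m = True
Both conjuncts True, so the formula holds.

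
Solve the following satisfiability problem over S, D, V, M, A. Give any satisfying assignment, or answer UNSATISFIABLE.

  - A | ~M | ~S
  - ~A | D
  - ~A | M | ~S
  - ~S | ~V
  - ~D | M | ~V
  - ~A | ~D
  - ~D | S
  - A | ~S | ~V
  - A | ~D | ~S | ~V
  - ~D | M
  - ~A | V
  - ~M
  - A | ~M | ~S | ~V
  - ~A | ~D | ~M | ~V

Unit clause (~M) forces M = False.
In (~D | M) only ~D is left, so D = False.
In (~A | D) only ~A is left, so A = False.
Set S = True.
  then (~S | ~V) forces V = False.
All clauses satisfied.

S = True; D = False; V = False; M = False; A = False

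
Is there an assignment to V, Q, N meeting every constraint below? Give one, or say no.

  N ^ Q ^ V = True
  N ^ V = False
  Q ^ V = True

V = False, Q = True, N = False

N ^ Q ^ V = F ^ T ^ F = True ✓
N ^ V = F ^ F = False ✓
Q ^ V = T ^ F = True ✓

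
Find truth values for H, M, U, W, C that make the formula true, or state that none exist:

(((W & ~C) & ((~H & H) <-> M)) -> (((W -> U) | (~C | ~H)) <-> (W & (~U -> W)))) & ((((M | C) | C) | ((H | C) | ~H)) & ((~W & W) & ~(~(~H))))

The formula is unsatisfiable.

Case W = True: the conjunct ~W is False.
Case W = False: the conjunct W is False.
Both cases fail — unsatisfiable.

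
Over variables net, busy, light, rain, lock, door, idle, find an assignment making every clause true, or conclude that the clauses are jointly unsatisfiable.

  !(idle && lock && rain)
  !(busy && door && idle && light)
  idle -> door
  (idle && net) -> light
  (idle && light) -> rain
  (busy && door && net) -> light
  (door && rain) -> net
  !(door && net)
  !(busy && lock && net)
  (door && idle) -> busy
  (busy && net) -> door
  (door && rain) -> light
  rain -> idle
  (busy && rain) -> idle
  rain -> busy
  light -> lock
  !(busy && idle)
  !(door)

net: True, busy: False, light: True, rain: False, lock: True, door: False, idle: False

Unit clause (!door) forces door = False.
In (door || !idle) only !idle is left, so idle = False.
In (idle || !rain) only !rain is left, so rain = False.
Set net = True.
  then (!busy || door || !net) forces busy = False.
Set light = True.
  then (!light || lock) forces lock = True.
All clauses satisfied.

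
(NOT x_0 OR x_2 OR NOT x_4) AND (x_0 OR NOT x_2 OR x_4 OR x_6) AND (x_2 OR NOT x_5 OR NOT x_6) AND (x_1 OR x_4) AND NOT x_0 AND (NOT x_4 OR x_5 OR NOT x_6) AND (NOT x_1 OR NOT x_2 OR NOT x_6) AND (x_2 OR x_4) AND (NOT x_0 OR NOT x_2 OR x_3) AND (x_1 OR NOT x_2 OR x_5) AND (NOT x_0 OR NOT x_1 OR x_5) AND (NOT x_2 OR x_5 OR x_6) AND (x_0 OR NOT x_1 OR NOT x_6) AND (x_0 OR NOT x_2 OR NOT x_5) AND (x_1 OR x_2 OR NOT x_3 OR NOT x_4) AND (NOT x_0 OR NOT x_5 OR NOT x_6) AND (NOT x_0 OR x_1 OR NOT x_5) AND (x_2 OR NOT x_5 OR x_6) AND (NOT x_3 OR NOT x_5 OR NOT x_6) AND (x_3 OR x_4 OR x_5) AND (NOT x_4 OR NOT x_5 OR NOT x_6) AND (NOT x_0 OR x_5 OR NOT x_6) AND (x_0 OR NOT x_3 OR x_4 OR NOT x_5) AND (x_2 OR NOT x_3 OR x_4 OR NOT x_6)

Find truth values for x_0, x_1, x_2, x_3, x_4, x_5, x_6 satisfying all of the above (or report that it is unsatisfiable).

x_0=F; x_1=T; x_2=F; x_3=F; x_4=T; x_5=F; x_6=F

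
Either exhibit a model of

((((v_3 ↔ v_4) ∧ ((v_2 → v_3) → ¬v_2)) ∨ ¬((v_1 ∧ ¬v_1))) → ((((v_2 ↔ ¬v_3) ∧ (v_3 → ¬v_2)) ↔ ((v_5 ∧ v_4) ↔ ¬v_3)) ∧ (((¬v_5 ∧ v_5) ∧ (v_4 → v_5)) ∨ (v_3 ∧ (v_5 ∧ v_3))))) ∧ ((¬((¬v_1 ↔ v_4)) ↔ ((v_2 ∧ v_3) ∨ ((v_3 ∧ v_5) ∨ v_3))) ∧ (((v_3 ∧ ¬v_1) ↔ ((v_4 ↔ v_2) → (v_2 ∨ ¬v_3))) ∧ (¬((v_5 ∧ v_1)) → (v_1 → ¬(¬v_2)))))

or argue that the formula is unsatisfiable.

Unsatisfiable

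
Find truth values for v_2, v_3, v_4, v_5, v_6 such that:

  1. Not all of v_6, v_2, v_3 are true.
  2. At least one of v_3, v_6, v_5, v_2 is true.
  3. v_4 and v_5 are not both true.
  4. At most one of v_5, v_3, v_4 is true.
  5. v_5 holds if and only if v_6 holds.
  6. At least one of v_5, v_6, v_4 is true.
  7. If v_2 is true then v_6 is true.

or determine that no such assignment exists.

v_2=F, v_3=F, v_4=F, v_5=T, v_6=T

  (1) {v_6, v_2, v_3}: 1/3 true — not all ✓
  (2) {v_3, v_6, v_5, v_2}: 2 true — at least one ✓
  (3) v_4=F, v_5=T — not both ✓
  (4) {v_5, v_3, v_4}: 1 true — at most one ✓
  (5) v_5=T, v_6=T — same ✓
  (6) {v_5, v_6, v_4}: 2 true — at least one ✓
  (7) v_2=F ⇒ v_6: vacuous ✓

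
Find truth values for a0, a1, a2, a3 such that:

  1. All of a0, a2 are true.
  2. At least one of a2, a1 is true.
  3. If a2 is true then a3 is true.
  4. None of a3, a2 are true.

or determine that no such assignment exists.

Unsatisfiable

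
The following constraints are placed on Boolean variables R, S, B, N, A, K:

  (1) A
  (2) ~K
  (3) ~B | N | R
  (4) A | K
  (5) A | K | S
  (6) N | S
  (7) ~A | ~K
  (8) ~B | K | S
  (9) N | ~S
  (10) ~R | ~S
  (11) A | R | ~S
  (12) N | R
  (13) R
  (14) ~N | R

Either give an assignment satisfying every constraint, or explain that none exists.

R=T, S=F, B=F, N=T, A=T, K=F

Unit clause (A) forces A = True.
Unit clause (~K) forces K = False.
Unit clause (R) forces R = True.
In (~R | ~S) only ~S is left, so S = False.
In (N | S) only N is left, so N = True.
In (~B | K | S) only ~B is left, so B = False.
All clauses satisfied.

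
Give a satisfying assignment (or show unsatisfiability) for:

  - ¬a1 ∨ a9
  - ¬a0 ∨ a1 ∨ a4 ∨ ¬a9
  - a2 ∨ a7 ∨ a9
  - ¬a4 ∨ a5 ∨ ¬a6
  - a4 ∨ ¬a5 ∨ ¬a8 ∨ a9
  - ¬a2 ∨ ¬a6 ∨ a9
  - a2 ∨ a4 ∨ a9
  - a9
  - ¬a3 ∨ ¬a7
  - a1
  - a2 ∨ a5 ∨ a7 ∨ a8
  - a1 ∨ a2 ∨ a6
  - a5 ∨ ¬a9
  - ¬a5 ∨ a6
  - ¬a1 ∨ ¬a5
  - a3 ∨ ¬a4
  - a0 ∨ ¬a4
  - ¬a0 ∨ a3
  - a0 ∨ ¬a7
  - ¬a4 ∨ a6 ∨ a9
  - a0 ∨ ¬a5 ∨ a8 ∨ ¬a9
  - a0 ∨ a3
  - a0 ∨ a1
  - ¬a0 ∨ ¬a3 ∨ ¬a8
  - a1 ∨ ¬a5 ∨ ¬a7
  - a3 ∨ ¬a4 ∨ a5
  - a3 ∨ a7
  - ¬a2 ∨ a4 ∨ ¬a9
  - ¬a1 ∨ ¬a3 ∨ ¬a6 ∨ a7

Case a1 = True:
  (¬a1 ∨ a9) forces a9 = True.
  (a5 ∨ ¬a9) forces a5 = True.
  Clause (¬a1 ∨ ¬a5) is falsified — contradiction.
Case a1 = False:
  Clause (a1) is falsified — contradiction.
Both cases fail, so the formula is unsatisfiable.

Unsatisfiable — no assignment works.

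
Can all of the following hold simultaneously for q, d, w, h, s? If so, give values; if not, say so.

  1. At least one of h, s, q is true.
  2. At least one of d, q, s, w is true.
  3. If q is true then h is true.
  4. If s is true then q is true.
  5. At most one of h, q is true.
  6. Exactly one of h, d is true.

q: False, d: False, w: True, h: True, s: False

  (1) {h, s, q}: 1 true — at least one ✓
  (2) {d, q, s, w}: 1 true — at least one ✓
  (3) q=F ⇒ h: vacuous ✓
  (4) s=F ⇒ q: vacuous ✓
  (5) {h, q}: 1 true — at most one ✓
  (6) {h, d}: 1 true — exactly one ✓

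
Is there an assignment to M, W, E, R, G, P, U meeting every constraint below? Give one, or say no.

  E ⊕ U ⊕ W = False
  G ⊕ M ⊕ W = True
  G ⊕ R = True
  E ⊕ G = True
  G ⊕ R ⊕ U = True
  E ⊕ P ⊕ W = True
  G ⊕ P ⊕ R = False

M = False; W = False; E = False; R = False; G = True; P = True; U = False

E ⊕ U ⊕ W = F ⊕ F ⊕ F = False ✓
G ⊕ M ⊕ W = T ⊕ F ⊕ F = True ✓
G ⊕ R = T ⊕ F = True ✓
E ⊕ G = F ⊕ T = True ✓
G ⊕ R ⊕ U = T ⊕ F ⊕ F = True ✓
E ⊕ P ⊕ W = F ⊕ T ⊕ F = True ✓
G ⊕ P ⊕ R = T ⊕ T ⊕ F = False ✓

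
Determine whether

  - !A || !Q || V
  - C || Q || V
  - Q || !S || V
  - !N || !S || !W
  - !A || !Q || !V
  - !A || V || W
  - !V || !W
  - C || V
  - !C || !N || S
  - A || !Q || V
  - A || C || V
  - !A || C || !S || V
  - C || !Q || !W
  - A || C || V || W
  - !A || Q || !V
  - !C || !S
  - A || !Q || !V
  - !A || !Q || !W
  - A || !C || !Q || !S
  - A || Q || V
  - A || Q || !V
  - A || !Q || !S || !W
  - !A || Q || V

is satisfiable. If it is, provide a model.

Unsatisfiable

Case A = True:
  If V = True:
    (!A || !Q || !V) forces Q = False.
    clause (!A || Q || !V) is falsified.
  If V = False:
    (!A || !Q || V) forces Q = False.
    clause (!A || Q || V) is falsified.
  Every sub-case reaches a contradiction.
Case A = False:
  If V = True:
    (!V || !W) forces W = False.
    (A || !Q || !V) forces Q = False.
    clause (A || Q || !V) is falsified.
  If V = False:
    (C || V) forces C = True.
    (A || !Q || V) forces Q = False.
    clause (A || Q || V) is falsified.
  Every sub-case reaches a contradiction.
Both cases fail, so the formula is unsatisfiable.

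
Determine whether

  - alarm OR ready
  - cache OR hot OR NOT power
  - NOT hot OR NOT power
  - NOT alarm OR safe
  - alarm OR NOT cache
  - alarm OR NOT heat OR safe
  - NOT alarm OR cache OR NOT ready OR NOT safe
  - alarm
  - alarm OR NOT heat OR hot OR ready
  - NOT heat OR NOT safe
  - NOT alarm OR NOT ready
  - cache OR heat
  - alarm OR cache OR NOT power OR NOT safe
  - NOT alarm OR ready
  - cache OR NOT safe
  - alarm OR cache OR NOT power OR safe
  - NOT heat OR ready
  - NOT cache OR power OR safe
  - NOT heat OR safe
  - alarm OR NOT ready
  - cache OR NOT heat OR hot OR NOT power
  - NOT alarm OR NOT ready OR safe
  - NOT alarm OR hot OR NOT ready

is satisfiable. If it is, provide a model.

Unsatisfiable — no assignment works.

Case ready = True:
  (alarm) forces alarm = True.
  Clause (NOT alarm OR NOT ready) is falsified — contradiction.
Case ready = False:
  (alarm OR ready) forces alarm = True.
  Clause (NOT alarm OR ready) is falsified — contradiction.
Both cases fail, so the formula is unsatisfiable.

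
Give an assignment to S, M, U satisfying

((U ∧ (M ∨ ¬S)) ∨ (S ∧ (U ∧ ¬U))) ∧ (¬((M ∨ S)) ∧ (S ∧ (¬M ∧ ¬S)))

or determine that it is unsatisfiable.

Unsatisfiable — no assignment works.

Case S = True: the conjunct ¬((M ∨ S)) becomes ¬((M ∨ True)) = False.
Case S = False: the conjunct S is False.
Both cases fail — unsatisfiable.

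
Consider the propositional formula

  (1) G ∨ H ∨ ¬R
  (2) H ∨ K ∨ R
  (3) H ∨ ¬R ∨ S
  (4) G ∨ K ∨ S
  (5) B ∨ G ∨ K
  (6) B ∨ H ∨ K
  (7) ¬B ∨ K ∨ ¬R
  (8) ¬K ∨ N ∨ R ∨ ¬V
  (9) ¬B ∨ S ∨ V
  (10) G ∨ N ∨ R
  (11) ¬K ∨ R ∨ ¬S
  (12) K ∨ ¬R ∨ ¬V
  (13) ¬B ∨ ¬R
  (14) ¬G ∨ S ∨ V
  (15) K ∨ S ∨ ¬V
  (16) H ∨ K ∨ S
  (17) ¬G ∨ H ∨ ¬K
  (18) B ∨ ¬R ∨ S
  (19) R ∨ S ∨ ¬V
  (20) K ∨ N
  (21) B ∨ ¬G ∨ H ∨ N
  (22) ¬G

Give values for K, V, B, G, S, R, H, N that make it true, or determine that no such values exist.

Unit clause (¬G) forces G = False.
Set K = True.
Set V = False.
Try B = True:
  (¬B ∨ S ∨ V) forces S = True.
  (¬K ∨ R ∨ ¬S) forces R = True.
  clause (¬B ∨ ¬R) is falsified — backtrack.
So B = False.
Set S = True.
  then (¬K ∨ R ∨ ¬S) forces R = True.
  then (G ∨ H ∨ ¬R) forces H = True.
Set N = False.
All clauses satisfied.

K = True, V = False, B = False, G = False, S = True, R = True, H = True, N = False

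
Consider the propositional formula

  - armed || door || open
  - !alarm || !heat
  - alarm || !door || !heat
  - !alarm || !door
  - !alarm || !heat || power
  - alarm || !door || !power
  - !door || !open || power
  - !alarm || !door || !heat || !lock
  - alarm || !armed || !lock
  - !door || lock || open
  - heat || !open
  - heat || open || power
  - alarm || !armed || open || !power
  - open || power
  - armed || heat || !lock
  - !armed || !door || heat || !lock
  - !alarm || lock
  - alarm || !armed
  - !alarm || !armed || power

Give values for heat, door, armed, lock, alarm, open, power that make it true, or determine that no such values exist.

heat = False, door = False, armed = True, lock = True, alarm = True, open = False, power = True

Set heat = False.
  then (heat || !open) forces open = False.
  then (heat || open || power) forces power = True.
Try door = True:
  (!alarm || !door) forces alarm = False.
  clause (alarm || !door || !power) is falsified — backtrack.
So door = False.
  then (armed || door || open) forces armed = True.
  then (alarm || !armed || open || !power) forces alarm = True.
  then (!alarm || lock) forces lock = True.
All clauses satisfied.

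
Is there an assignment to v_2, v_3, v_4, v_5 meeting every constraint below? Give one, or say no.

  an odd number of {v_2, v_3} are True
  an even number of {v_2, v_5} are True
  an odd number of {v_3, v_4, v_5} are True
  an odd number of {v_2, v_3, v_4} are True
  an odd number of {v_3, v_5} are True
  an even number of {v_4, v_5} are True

v_2=F, v_3=T, v_4=F, v_5=F

{v_2, v_3}: 1 true → odd ✓
{v_2, v_5}: 0 true → even ✓
{v_3, v_4, v_5}: 1 true → odd ✓
{v_2, v_3, v_4}: 1 true → odd ✓
{v_3, v_5}: 1 true → odd ✓
{v_4, v_5}: 0 true → even ✓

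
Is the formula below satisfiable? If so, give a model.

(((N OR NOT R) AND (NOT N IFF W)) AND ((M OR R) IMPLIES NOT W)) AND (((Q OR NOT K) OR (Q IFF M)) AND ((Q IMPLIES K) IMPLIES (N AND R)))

Q = True, K = False, W = False, R = True, M = False, N = True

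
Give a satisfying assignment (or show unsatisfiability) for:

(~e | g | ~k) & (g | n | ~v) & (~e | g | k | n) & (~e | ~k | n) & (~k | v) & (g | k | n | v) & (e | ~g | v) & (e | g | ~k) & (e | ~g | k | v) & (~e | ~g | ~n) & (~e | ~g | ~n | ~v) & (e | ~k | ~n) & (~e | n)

k = True, e = False, v = True, g = True, n = False

Set k = True.
  then (~k | v) forces v = True.
Try e = True:
  (~e | g | ~k) forces g = True.
  (~e | ~k | n) forces n = True.
  clause (~e | ~g | ~n) is falsified — backtrack.
So e = False.
  then (e | g | ~k) forces g = True.
  then (e | ~k | ~n) forces n = False.
All clauses satisfied.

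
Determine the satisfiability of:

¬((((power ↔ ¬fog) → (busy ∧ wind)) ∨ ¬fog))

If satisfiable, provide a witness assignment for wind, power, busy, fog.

wind=T, power=F, busy=F, fog=T

  ¬((((power ↔ ¬fog) → (busy ∧ wind)) ∨ ¬fog)) = True
    ((power ↔ ¬fog) → (busy ∧ wind)) ∨ ¬fog = False
      (power ↔ ¬fog) → (busy ∧ wind) = False
        power ↔ ¬fog = True
          ¬fog = False
        busy ∧ wind = False
      ¬fog = False
The formula evaluates to True.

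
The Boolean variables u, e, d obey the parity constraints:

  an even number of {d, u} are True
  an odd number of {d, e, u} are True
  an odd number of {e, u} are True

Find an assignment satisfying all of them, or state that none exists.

u: False; e: True; d: False

{d, u}: 0 true → even ✓
{d, e, u}: 1 true → odd ✓
{e, u}: 1 true → odd ✓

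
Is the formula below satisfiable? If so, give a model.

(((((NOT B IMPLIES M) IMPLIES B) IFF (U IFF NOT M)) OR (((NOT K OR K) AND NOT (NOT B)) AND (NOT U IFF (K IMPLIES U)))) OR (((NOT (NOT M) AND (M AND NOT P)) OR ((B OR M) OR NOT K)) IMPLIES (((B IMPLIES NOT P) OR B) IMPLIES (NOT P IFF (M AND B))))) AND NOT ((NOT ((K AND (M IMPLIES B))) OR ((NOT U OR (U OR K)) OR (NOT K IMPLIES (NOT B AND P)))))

The conjunct NOT ((NOT ((K AND (M IMPLIES B))) OR ((NOT U OR (U OR K)) OR (NOT K IMPLIES (NOT B AND P))))) is unsatisfiable on its own:
  K = True: this becomes NOT ((NOT ((M IMPLIES B)) OR True)) = False.
  K = False: this becomes NOT ((True OR ((NOT U OR U) OR (NOT B AND P)))) = False.
So the whole conjunction is unsatisfiable.

Unsatisfiable — no assignment works.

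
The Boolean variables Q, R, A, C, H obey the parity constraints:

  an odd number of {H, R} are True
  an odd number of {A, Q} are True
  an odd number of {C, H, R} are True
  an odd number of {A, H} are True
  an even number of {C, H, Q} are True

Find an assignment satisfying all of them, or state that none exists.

Q=F; R=T; A=T; C=F; H=F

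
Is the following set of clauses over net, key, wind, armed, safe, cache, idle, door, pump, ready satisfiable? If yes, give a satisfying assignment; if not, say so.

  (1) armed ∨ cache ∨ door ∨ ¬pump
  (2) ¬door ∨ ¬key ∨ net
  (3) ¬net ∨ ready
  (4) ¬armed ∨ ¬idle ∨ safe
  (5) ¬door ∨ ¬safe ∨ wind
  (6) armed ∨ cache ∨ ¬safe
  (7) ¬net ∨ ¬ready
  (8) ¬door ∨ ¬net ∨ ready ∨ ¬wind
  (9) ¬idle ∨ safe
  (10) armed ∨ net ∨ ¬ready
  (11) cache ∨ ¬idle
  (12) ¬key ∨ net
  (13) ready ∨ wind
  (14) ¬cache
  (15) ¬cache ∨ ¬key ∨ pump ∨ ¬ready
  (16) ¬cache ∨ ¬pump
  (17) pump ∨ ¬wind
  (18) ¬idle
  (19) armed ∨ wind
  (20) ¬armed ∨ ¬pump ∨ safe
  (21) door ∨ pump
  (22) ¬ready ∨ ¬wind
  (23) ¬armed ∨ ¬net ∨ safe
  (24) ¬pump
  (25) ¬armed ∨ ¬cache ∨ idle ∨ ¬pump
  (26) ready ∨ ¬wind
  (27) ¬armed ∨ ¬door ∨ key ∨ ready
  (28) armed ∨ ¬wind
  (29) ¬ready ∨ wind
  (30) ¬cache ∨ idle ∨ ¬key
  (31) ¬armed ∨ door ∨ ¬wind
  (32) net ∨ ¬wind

No satisfying assignment exists.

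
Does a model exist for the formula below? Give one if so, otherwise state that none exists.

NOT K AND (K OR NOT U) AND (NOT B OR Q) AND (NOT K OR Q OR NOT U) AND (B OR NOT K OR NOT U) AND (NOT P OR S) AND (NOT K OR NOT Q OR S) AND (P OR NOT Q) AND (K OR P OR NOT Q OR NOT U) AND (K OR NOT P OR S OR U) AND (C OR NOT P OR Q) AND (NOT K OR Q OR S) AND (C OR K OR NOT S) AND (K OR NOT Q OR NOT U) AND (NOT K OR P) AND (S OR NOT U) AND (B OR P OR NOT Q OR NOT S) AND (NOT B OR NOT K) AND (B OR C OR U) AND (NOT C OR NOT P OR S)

C=T, U=F, P=T, S=T, Q=T, B=F, K=F

Unit clause (NOT K) forces K = False.
In (K OR NOT U) only NOT U is left, so U = False.
Try C = False:
  (C OR K OR NOT S) forces S = False.
  (NOT P OR S) forces P = False.
  (P OR NOT Q) forces Q = False.
  (NOT B OR Q) forces B = False.
  clause (B OR C OR U) is falsified — backtrack.
So C = True.
Set P = True.
  then (NOT P OR S) forces S = True.
Set Q = True.
Set B = False.
All clauses satisfied.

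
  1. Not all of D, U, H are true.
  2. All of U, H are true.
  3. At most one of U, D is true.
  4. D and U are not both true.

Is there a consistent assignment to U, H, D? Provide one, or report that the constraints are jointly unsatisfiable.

U = True; H = True; D = False

  (1) {D, U, H}: 2/3 true — not all ✓
  (2) {U, H}: all 2 true ✓
  (3) {U, D}: 1 true — at most one ✓
  (4) D=F, U=T — not both ✓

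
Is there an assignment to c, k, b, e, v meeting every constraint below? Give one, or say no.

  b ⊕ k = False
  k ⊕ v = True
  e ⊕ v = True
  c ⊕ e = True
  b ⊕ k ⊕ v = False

c=F, k=T, b=T, e=T, v=F

b ⊕ k = T ⊕ T = False ✓
k ⊕ v = T ⊕ F = True ✓
e ⊕ v = T ⊕ F = True ✓
c ⊕ e = F ⊕ T = True ✓
b ⊕ k ⊕ v = T ⊕ T ⊕ F = False ✓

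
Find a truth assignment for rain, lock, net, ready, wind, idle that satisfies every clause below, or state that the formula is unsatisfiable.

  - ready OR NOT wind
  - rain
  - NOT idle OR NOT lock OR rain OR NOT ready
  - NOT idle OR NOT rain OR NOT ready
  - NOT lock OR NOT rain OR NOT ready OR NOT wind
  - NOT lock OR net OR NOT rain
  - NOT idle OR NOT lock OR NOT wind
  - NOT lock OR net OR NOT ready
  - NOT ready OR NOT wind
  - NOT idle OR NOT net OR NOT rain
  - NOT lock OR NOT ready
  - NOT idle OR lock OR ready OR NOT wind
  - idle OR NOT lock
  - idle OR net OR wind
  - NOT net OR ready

Unit clause (rain) forces rain = True.
Try lock = True:
  (NOT lock OR net OR NOT rain) forces net = True.
  (NOT idle OR NOT net OR NOT rain) forces idle = False.
  clause (idle OR NOT lock) is falsified — backtrack.
So lock = False.
Set net = False.
Set ready = False.
  then (ready OR NOT wind) forces wind = False.
  then (idle OR net OR wind) forces idle = True.
All clauses satisfied.

rain: True, lock: False, net: False, ready: False, wind: False, idle: True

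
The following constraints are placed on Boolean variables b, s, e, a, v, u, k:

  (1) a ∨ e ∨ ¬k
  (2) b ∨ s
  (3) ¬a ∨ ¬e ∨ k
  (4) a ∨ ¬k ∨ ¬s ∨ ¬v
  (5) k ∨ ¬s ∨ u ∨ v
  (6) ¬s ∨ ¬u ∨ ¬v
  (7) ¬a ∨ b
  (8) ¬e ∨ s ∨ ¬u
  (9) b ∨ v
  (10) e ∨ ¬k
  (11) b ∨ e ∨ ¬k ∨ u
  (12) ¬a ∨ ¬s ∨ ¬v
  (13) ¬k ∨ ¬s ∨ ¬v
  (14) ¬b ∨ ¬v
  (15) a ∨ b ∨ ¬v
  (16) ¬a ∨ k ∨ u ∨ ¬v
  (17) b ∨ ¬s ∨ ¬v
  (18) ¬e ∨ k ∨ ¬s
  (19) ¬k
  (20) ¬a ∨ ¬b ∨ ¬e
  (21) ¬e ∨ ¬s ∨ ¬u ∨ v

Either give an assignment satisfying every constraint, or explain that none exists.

Unit clause (¬k) forces k = False.
Set b = True.
  then (¬b ∨ ¬v) forces v = False.
Set s = False.
Set e = False.
Set a = False.
Set u = False.
All clauses satisfied.

b = True, s = False, e = False, a = False, v = False, u = False, k = False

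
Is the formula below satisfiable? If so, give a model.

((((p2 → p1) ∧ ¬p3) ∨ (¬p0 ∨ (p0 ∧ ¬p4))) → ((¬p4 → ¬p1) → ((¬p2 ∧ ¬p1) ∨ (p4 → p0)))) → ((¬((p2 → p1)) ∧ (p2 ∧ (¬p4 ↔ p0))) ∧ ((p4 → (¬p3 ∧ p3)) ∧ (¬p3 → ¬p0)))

p0 = False, p1 = True, p2 = False, p3 = False, p4 = True

  ((((p2 → p1) ∧ ¬p3) ∨ (¬p0 ∨ (p0 ∧ ¬p4))) → ((¬p4 → ¬p1) → ((¬p2 ∧ ¬p1) ∨ (p4 → p0)))) → ((¬((p2 → p1)) ∧ (p2 ∧ (¬p4 ↔ p0))) ∧ ((p4 → (¬p3 ∧ p3)) ∧ (¬p3 → ¬p0))) = True
    (((p2 → p1) ∧ ¬p3) ∨ (¬p0 ∨ (p0 ∧ ¬p4))) → ((¬p4 → ¬p1) → ((¬p2 ∧ ¬p1) ∨ (p4 → p0))) = False
      ((p2 → p1) ∧ ¬p3) ∨ (¬p0 ∨ (p0 ∧ ¬p4)) = True
        (p2 → p1) ∧ ¬p3 = True
          p2 → p1 = True
          ¬p3 = True
        ¬p0 ∨ (p0 ∧ ¬p4) = True
          ¬p0 = True
          p0 ∧ ¬p4 = False
            ¬p4 = False
      (¬p4 → ¬p1) → ((¬p2 ∧ ¬p1) ∨ (p4 → p0)) = False
        ¬p4 → ¬p1 = True
          ¬p4 = False
          ¬p1 = False
        (¬p2 ∧ ¬p1) ∨ (p4 → p0) = False
          ¬p2 ∧ ¬p1 = False
            ¬p2 = True
            ¬p1 = False
          p4 → p0 = False
    (¬((p2 → p1)) ∧ (p2 ∧ (¬p4 ↔ p0))) ∧ ((p4 → (¬p3 ∧ p3)) ∧ (¬p3 → ¬p0)) = False
      ¬((p2 → p1)) ∧ (p2 ∧ (¬p4 ↔ p0)) = False
        ¬((p2 → p1)) = False
          p2 → p1 = True
        p2 ∧ (¬p4 ↔ p0) = False
          ¬p4 ↔ p0 = True
            ¬p4 = False
      (p4 → (¬p3 ∧ p3)) ∧ (¬p3 → ¬p0) = False
        p4 → (¬p3 ∧ p3) = False
          ¬p3 ∧ p3 = False
            ¬p3 = True
        ¬p3 → ¬p0 = True
          ¬p3 = True
          ¬p0 = True
The formula evaluates to True.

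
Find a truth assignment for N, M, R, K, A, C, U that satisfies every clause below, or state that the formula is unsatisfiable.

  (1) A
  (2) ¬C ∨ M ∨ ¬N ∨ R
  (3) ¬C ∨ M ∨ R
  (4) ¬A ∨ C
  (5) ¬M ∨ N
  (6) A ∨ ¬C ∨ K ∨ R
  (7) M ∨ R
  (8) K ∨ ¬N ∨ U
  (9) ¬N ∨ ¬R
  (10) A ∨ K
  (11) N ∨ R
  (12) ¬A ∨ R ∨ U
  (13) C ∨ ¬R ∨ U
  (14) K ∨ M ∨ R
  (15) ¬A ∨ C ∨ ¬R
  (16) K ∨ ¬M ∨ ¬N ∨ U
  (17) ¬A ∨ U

N = False, M = False, R = True, K = False, A = True, C = True, U = True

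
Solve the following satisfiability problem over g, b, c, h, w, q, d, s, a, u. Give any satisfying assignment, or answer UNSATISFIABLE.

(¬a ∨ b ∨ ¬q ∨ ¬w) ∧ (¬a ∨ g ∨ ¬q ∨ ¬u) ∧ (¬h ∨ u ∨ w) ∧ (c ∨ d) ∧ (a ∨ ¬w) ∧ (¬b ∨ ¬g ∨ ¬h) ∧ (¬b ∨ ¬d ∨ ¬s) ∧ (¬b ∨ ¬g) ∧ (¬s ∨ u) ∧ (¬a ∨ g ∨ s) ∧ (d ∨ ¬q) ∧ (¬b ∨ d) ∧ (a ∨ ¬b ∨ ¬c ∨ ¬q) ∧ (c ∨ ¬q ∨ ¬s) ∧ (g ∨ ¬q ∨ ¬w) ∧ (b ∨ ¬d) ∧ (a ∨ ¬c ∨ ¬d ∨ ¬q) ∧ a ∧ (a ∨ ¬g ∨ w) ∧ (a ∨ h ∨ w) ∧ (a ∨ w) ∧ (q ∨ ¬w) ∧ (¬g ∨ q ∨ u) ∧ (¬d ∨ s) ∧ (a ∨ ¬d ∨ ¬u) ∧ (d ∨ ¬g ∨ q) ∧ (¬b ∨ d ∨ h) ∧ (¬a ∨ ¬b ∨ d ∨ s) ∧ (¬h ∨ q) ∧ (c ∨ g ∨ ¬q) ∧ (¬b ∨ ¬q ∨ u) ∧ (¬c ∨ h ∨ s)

g: False; b: False; c: True; h: False; w: False; q: False; d: False; s: True; a: True; u: True

Unit clause (a) forces a = True.
Try g = True:
  (¬b ∨ ¬g) forces b = False.
  (b ∨ ¬d) forces d = False.
  (c ∨ d) forces c = True.
  (d ∨ ¬q) forces q = False.
  clause (d ∨ ¬g ∨ q) is falsified — backtrack.
So g = False.
  then (¬a ∨ g ∨ s) forces s = True.
  then (¬s ∨ u) forces u = True.
  then (¬a ∨ g ∨ ¬q ∨ ¬u) forces q = False.
  then (q ∨ ¬w) forces w = False.
  then (¬h ∨ q) forces h = False.
Set b = False.
  then (b ∨ ¬d) forces d = False.
  then (c ∨ d) forces c = True.
All clauses satisfied.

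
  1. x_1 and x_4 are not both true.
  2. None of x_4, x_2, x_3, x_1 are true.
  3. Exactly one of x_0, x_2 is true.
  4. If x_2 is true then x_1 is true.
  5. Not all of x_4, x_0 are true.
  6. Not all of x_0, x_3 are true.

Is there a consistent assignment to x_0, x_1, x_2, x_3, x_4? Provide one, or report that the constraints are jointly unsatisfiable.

x_0 = True, x_1 = False, x_2 = False, x_3 = False, x_4 = False

  (1) x_1=F, x_4=F — not both ✓
  (2) {x_4, x_2, x_3, x_1}: 0 true — none ✓
  (3) {x_0, x_2}: 1 true — exactly one ✓
  (4) x_2=F ⇒ x_1: vacuous ✓
  (5) {x_4, x_0}: 1/2 true — not all ✓
  (6) {x_0, x_3}: 1/2 true — not all ✓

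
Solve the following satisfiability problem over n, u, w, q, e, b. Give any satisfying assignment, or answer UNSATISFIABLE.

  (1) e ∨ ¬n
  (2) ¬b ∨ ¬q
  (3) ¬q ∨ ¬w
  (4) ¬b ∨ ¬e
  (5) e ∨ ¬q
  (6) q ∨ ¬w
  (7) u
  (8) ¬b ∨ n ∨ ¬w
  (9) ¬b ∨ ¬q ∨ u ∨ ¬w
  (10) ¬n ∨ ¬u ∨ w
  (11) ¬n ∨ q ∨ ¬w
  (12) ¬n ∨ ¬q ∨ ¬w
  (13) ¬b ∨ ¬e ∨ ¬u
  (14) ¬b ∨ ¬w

n=F, u=T, w=F, q=F, e=F, b=F

Unit clause (u) forces u = True.
Try n = True:
  (e ∨ ¬n) forces e = True.
  (¬b ∨ ¬e) forces b = False.
  (¬n ∨ ¬u ∨ w) forces w = True.
  (¬q ∨ ¬w) forces q = False.
  clause (q ∨ ¬w) is falsified — backtrack.
So n = False.
Set w = False.
Set q = False.
Set e = False.
Set b = False.
All clauses satisfied.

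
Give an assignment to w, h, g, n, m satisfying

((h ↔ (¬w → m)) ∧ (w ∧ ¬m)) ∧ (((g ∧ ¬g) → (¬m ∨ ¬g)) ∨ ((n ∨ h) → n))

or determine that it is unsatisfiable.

w = True, h = True, g = True, n = True, m = False

  (h ↔ (¬w → m)) ∧ (w ∧ ¬m) = True
    h ↔ (¬w → m) = True
      ¬w → m = True
        ¬w = False
    w ∧ ¬m = True
      ¬m = True
  ((g ∧ ¬g) → (¬m ∨ ¬g)) ∨ ((n ∨ h) → n) = True
    (g ∧ ¬g) → (¬m ∨ ¬g) = True
      g ∧ ¬g = False
        ¬g = False
      ¬m ∨ ¬g = True
        ¬m = True
        ¬g = False
    (n ∨ h) → n = True
      n ∨ h = True
Both conjuncts True, so the formula holds.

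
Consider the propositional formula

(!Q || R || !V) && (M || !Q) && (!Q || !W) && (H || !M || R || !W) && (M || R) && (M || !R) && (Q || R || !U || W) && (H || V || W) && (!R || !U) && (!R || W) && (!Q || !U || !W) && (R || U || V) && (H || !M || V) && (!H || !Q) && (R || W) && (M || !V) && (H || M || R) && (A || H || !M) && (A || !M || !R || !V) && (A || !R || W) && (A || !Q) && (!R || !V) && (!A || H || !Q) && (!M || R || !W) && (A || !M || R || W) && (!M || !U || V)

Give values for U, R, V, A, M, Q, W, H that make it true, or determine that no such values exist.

U=F; R=T; V=F; A=F; M=T; Q=F; W=T; H=T

Try U = True:
  (!R || !U) forces R = False.
  (M || R) forces M = True.
  (R || W) forces W = True.
  clause (!M || R || !W) is falsified — backtrack.
So U = False.
Try R = False:
  (M || R) forces M = True.
  (R || U || V) forces V = True.
  (!Q || R || !V) forces Q = False.
  (R || W) forces W = True.
  clause (!M || R || !W) is falsified — backtrack.
So R = True.
  then (M || !R) forces M = True.
  then (!R || W) forces W = True.
  then (!R || !V) forces V = False.
  then (!Q || !W) forces Q = False.
  then (H || !M || V) forces H = True.
Set A = False.
All clauses satisfied.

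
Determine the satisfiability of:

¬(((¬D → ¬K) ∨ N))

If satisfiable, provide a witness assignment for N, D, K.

N: False, D: False, K: True

  ¬(((¬D → ¬K) ∨ N)) = True
    (¬D → ¬K) ∨ N = False
      ¬D → ¬K = False
        ¬D = True
        ¬K = False
The formula evaluates to True.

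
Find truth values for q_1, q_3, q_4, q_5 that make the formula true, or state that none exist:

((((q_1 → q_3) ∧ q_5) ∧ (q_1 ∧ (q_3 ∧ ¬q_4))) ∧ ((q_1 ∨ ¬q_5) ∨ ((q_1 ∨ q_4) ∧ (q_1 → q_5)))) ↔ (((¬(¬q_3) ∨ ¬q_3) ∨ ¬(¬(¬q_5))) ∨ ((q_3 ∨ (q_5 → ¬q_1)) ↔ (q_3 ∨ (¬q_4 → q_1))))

q_1 = True, q_3 = True, q_4 = False, q_5 = True

  ((((q_1 → q_3) ∧ q_5) ∧ (q_1 ∧ (q_3 ∧ ¬q_4))) ∧ ((q_1 ∨ ¬q_5) ∨ ((q_1 ∨ q_4) ∧ (q_1 → q_5)))) ↔ (((¬(¬q_3) ∨ ¬q_3) ∨ ¬(¬(¬q_5))) ∨ ((q_3 ∨ (q_5 → ¬q_1)) ↔ (q_3 ∨ (¬q_4 → q_1)))) = True
    (((q_1 → q_3) ∧ q_5) ∧ (q_1 ∧ (q_3 ∧ ¬q_4))) ∧ ((q_1 ∨ ¬q_5) ∨ ((q_1 ∨ q_4) ∧ (q_1 → q_5))) = True
      ((q_1 → q_3) ∧ q_5) ∧ (q_1 ∧ (q_3 ∧ ¬q_4)) = True
        (q_1 → q_3) ∧ q_5 = True
          q_1 → q_3 = True
        q_1 ∧ (q_3 ∧ ¬q_4) = True
          q_3 ∧ ¬q_4 = True
            ¬q_4 = True
      (q_1 ∨ ¬q_5) ∨ ((q_1 ∨ q_4) ∧ (q_1 → q_5)) = True
        q_1 ∨ ¬q_5 = True
          ¬q_5 = False
        (q_1 ∨ q_4) ∧ (q_1 → q_5) = True
          q_1 ∨ q_4 = True
          q_1 → q_5 = True
    ((¬(¬q_3) ∨ ¬q_3) ∨ ¬(¬(¬q_5))) ∨ ((q_3 ∨ (q_5 → ¬q_1)) ↔ (q_3 ∨ (¬q_4 → q_1))) = True
      (¬(¬q_3) ∨ ¬q_3) ∨ ¬(¬(¬q_5)) = True
        ¬(¬q_3) ∨ ¬q_3 = True
          ¬(¬q_3) = True
            ¬q_3 = False
          ¬q_3 = False
        ¬(¬(¬q_5)) = False
          ¬(¬q_5) = True
            ¬q_5 = False
      (q_3 ∨ (q_5 → ¬q_1)) ↔ (q_3 ∨ (¬q_4 → q_1)) = True
        q_3 ∨ (q_5 → ¬q_1) = True
          q_5 → ¬q_1 = False
            ¬q_1 = False
        q_3 ∨ (¬q_4 → q_1) = True
          ¬q_4 → q_1 = True
            ¬q_4 = True
The formula evaluates to True.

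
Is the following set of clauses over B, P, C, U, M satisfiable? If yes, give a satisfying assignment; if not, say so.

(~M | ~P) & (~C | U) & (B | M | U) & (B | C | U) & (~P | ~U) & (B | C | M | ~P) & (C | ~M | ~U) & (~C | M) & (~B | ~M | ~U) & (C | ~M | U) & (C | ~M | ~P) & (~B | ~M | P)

B=T, P=T, C=F, U=F, M=F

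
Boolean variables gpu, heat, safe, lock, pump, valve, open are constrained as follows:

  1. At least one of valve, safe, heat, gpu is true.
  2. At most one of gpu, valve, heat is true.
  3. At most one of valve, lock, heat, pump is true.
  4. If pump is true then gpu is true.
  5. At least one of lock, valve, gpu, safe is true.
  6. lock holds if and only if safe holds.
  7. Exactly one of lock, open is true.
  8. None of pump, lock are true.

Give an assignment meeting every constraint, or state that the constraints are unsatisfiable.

gpu=F; heat=F; safe=F; lock=F; pump=F; valve=T; open=T

  (1) {valve, safe, heat, gpu}: 1 true — at least one ✓
  (2) {gpu, valve, heat}: 1 true — at most one ✓
  (3) {valve, lock, heat, pump}: 1 true — at most one ✓
  (4) pump=F ⇒ gpu: vacuous ✓
  (5) {lock, valve, gpu, safe}: 1 true — at least one ✓
  (6) lock=F, safe=F — same ✓
  (7) {lock, open}: 1 true — exactly one ✓
  (8) {pump, lock}: 0 true — none ✓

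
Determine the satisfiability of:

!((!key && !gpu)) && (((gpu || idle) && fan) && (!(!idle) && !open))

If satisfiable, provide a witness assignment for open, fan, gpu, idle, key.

open = False; fan = True; gpu = False; idle = True; key = True

  !((!key && !gpu)) = True
    !key && !gpu = False
      !key = False
      !gpu = True
  ((gpu || idle) && fan) && (!(!idle) && !open) = True
    (gpu || idle) && fan = True
      gpu || idle = True
    !(!idle) && !open = True
      !(!idle) = True
        !idle = False
      !open = True
Both conjuncts True, so the formula holds.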